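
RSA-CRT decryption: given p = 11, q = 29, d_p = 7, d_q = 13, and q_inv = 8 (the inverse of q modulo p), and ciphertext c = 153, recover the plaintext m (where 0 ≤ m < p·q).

76

m₁ = c^(d_p) mod p: c ≡ 10 (mod 11), and 10^7 mod 11 = 10.
m₂ = c^(d_q) mod q: c ≡ 8 (mod 29), and 8^13 mod 29 = 18.
h = q_inv·(m₁ − m₂) mod p = 8·(10 − 18) mod 11 = 2.
m = m₂ + h·q = 18 + 2·29 = 76.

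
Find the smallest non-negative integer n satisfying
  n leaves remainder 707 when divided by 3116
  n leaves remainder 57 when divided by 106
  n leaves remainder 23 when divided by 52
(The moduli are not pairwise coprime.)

gcd(3116, 106) = 2 and 2 | (57 − 707), so the pair is consistent; merging gives n ≡ 109767 (mod 165148), where 165148 = lcm(3116, 106).
gcd(165148, 52) = 4 and 4 | (23 − 109767), so the pair is consistent; merging gives n ≡ 1100655 (mod 2146924), where 2146924 = lcm(165148, 52).
The solution is unique modulo lcm(3116, 106, 52) = 2146924.

1100655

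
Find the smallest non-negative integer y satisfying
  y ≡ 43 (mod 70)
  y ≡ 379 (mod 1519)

9493

gcd(70, 1519) = 7 and 7 | (379 − 43), so the pair is consistent; merging gives y ≡ 9493 (mod 15190), where 15190 = lcm(70, 1519).
The solution is unique modulo lcm(70, 1519) = 15190.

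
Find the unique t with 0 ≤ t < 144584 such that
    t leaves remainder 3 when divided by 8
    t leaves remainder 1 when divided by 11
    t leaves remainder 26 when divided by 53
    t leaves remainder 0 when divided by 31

90179

The moduli are pairwise coprime; N = 8·11·53·31 = 144584.
N/8 = 18073; 18073 ≡ 1 (mod 8), inverse 1.
N/11 = 13144; 13144 ≡ 10 (mod 11); 10·10 ≡ 1, so inverse 10.
N/53 = 2728; 2728 ≡ 25 (mod 53); 25·17 ≡ 1, so inverse 17.
N/31 = 4664; 4664 ≡ 14 (mod 31); 14·20 ≡ 1, so inverse 20.
t ≡ 3·18073·1 + 1·13144·10 + 26·2728·17 + 0·4664·20 = 1391435.
1391435 mod 144584 = 90179.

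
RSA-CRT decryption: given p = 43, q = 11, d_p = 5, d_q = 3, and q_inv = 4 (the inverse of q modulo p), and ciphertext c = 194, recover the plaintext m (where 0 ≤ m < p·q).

m₁ = c^(d_p) mod p: c ≡ 22 (mod 43), and 22^5 mod 43 = 39.
m₂ = c^(d_q) mod q: c ≡ 7 (mod 11), and 7^3 mod 11 = 2.
h = q_inv·(m₁ − m₂) mod p = 4·(39 − 2) mod 43 = 19.
m = m₂ + h·q = 2 + 19·11 = 211.

211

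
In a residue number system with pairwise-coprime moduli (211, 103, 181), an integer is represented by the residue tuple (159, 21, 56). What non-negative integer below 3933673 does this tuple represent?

The moduli are pairwise coprime; N = 211·103·181 = 3933673.
N/211 = 18643; 18643 ≡ 75 (mod 211); 75·166 ≡ 1, so inverse 166.
N/103 = 38191; 38191 ≡ 81 (mod 103); 81·14 ≡ 1, so inverse 14.
N/181 = 21733; 21733 ≡ 13 (mod 181); 13·14 ≡ 1, so inverse 14.
x ≡ 159·18643·166 + 21·38191·14 + 56·21733·14 = 520330168.
520330168 mod 3933673 = 1085332.

1085332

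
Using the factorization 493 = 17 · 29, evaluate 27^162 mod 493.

Mod 17: 27 ≡ 10; by Fermat, exponent reduces to 162 mod 16 = 2; 10^2 ≡ 15 (mod 17).
Mod 29: 27 ≡ 27; by Fermat, exponent reduces to 162 mod 28 = 22; 27^22 ≡ 5 (mod 29).
Combine by CRT: x ≡ 15 (mod 17), x ≡ 5 (mod 29) ⇒ x ≡ 440 (mod 493).

440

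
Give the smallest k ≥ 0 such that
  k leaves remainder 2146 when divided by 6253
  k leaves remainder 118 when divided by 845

Combine the congruences pairwise.
gcd(6253, 845) = 169 and 169 | (118 − 2146), so the pair is consistent; merging gives k ≡ 27158 (mod 31265), where 31265 = lcm(6253, 845).
The solution is unique modulo lcm(6253, 845) = 31265.

27158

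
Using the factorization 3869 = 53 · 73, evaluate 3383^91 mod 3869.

Mod 53: 3383 ≡ 44; by Fermat, exponent reduces to 91 mod 52 = 39; 44^39 ≡ 1 (mod 53).
Mod 73: 3383 ≡ 25; by Fermat, exponent reduces to 91 mod 72 = 19; 25^19 ≡ 48 (mod 73).
Combine by CRT: x ≡ 1 (mod 53), x ≡ 48 (mod 73) ⇒ x ≡ 3552 (mod 3869).

3552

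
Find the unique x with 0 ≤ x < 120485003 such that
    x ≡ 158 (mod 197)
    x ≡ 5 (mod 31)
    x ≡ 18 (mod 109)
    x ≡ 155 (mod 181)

13601038

Combine the congruences pairwise.
From x ≡ 158 (mod 197) write x = 158 + 197t. Substituting into x ≡ 5 (mod 31) gives 197t ≡ 2 (mod 31), and since 11⁻¹ ≡ 17 (mod 31), t ≡ 3. Hence x ≡ 158 + 197·3 = 749 (mod 6107).
From x ≡ 749 (mod 6107) write x = 749 + 6107t. Substituting into x ≡ 18 (mod 109) gives 6107t ≡ 32 (mod 109), and since 3⁻¹ ≡ 73 (mod 109), t ≡ 47. Hence x ≡ 749 + 6107·47 = 287778 (mod 665663).
From x ≡ 287778 (mod 665663) write x = 287778 + 665663t. Substituting into x ≡ 155 (mod 181) gives 665663t ≡ 167 (mod 181), and since 126⁻¹ ≡ 102 (mod 181), t ≡ 20. Hence x ≡ 287778 + 665663·20 = 13601038 (mod 120485003).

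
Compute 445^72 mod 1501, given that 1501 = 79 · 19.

324

Mod 79: 445 ≡ 50; 50^72 ≡ 8 (mod 79).
Mod 19: 445 ≡ 8; since 18 | 72, by Fermat 8^72 ≡ 1 (mod 19).
Combine by CRT: x ≡ 8 (mod 79), x ≡ 1 (mod 19) ⇒ x ≡ 324 (mod 1501).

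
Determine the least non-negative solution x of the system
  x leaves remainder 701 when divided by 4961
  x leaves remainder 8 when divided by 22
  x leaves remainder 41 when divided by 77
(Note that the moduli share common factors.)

5662

gcd(4961, 22) = 11 and 11 | (8 − 701), so the pair is consistent; merging gives x ≡ 5662 (mod 9922), where 9922 = lcm(4961, 22).
gcd(9922, 77) = 11 and 11 | (41 − 5662), so the pair is consistent; merging gives x ≡ 5662 (mod 69454), where 69454 = lcm(9922, 77).
The solution is unique modulo lcm(4961, 22, 77) = 69454.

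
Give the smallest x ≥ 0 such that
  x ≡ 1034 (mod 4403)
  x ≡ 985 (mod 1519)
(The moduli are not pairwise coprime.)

740738

gcd(4403, 1519) = 7 and 7 | (985 − 1034), so the pair is consistent; merging gives x ≡ 740738 (mod 955451), where 955451 = lcm(4403, 1519).
The solution is unique modulo lcm(4403, 1519) = 955451.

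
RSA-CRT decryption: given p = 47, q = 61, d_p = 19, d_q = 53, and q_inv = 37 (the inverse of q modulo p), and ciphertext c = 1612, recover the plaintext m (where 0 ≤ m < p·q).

m₁ = c^(d_p) mod p: c ≡ 14 (mod 47), and 14^19 mod 47 = 36.
m₂ = c^(d_q) mod q: c ≡ 26 (mod 61), and 26^53 mod 61 = 18.
h = q_inv·(m₁ − m₂) mod p = 37·(36 − 18) mod 47 = 8.
m = m₂ + h·q = 18 + 8·61 = 506.

506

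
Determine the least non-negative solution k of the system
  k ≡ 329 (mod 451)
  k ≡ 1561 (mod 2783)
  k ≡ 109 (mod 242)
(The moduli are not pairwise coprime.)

Combine the congruences pairwise.
gcd(451, 2783) = 11 and 11 | (1561 − 329), so the pair is consistent; merging gives k ≡ 71136 (mod 114103), where 114103 = lcm(451, 2783).
gcd(114103, 242) = 121 and 121 | (109 − 71136), so the pair is consistent; merging gives k ≡ 185239 (mod 228206), where 228206 = lcm(114103, 242).
The solution is unique modulo lcm(451, 2783, 242) = 228206.

185239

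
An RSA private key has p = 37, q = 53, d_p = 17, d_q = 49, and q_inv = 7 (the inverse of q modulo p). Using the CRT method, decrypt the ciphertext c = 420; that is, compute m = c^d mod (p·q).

m₁ = c^(d_p) mod p: c ≡ 13 (mod 37), and 13^17 mod 37 = 17.
m₂ = c^(d_q) mod q: c ≡ 49 (mod 53), and 49^49 mod 53 = 24.
h = q_inv·(m₁ − m₂) mod p = 7·(17 − 24) mod 37 = 25.
m = m₂ + h·q = 24 + 25·53 = 1349.

1349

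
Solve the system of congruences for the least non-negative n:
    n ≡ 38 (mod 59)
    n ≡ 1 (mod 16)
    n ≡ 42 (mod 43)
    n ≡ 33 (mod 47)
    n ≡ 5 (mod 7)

Combine the congruences pairwise.
From n ≡ 38 (mod 59) write n = 38 + 59t. Substituting into n ≡ 1 (mod 16) gives 59t ≡ 11 (mod 16), and since 11⁻¹ ≡ 3 (mod 16), t ≡ 1. Hence n ≡ 38 + 59·1 = 97 (mod 944).
From n ≡ 97 (mod 944) write n = 97 + 944t. Substituting into n ≡ 42 (mod 43) gives 944t ≡ 31 (mod 43), and since 41⁻¹ ≡ 21 (mod 43), t ≡ 6. Hence n ≡ 97 + 944·6 = 5761 (mod 40592).
From n ≡ 5761 (mod 40592) write n = 5761 + 40592t. Substituting into n ≡ 33 (mod 47) gives 40592t ≡ 6 (mod 47), and since 31⁻¹ ≡ 44 (mod 47), t ≡ 29. Hence n ≡ 5761 + 40592·29 = 1182929 (mod 1907824).
From n ≡ 1182929 (mod 1907824) write n = 1182929 + 1907824t. Substituting into n ≡ 5 (mod 7) gives 1907824t ≡ 6 (mod 7), and since 2⁻¹ ≡ 4 (mod 7), t ≡ 3. Hence n ≡ 1182929 + 1907824·3 = 6906401 (mod 13354768).

6906401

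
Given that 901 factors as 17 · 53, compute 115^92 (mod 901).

256

Mod 17: 115 ≡ 13; by Fermat, exponent reduces to 92 mod 16 = 12; 13^12 ≡ 1 (mod 17).
Mod 53: 115 ≡ 9; by Fermat, exponent reduces to 92 mod 52 = 40; 9^40 ≡ 44 (mod 53).
Combine by CRT: x ≡ 1 (mod 17), x ≡ 44 (mod 53) ⇒ x ≡ 256 (mod 901).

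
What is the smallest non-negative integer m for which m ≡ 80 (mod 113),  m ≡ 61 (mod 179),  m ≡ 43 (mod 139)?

The moduli are pairwise coprime; N = 113·179·139 = 2811553.
N/113 = 24881; 24881 ≡ 21 (mod 113); 21·70 ≡ 1, so inverse 70.
N/179 = 15707; 15707 ≡ 134 (mod 179); 134·175 ≡ 1, so inverse 175.
N/139 = 20227; 20227 ≡ 72 (mod 139); 72·56 ≡ 1, so inverse 56.
m ≡ 80·24881·70 + 61·15707·175 + 43·20227·56 = 355712441.
355712441 mod 2811553 = 1456763.

1456763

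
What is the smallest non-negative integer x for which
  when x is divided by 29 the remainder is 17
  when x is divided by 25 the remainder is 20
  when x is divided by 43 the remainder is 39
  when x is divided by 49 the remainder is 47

733920

The moduli are pairwise coprime; N = 29·25·43·49 = 1527575.
N/29 = 52675; 52675 ≡ 11 (mod 29); 11·8 ≡ 1, so inverse 8.
N/25 = 61103; 61103 ≡ 3 (mod 25); 3·17 ≡ 1, so inverse 17.
N/43 = 35525; 35525 ≡ 7 (mod 43); 7·37 ≡ 1, so inverse 37.
N/49 = 31175; 31175 ≡ 11 (mod 49); 11·9 ≡ 1, so inverse 9.
x ≡ 17·52675·8 + 20·61103·17 + 39·35525·37 + 47·31175·9 = 92388420.
92388420 mod 1527575 = 733920.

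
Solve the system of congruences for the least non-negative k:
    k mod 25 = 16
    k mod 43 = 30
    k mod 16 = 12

8716

The moduli are pairwise coprime; N = 25·43·16 = 17200.
N/25 = 688; 688 ≡ 13 (mod 25); 13·2 ≡ 1, so inverse 2.
N/43 = 400; 400 ≡ 13 (mod 43); 13·10 ≡ 1, so inverse 10.
N/16 = 1075; 1075 ≡ 3 (mod 16); 3·11 ≡ 1, so inverse 11.
k ≡ 16·688·2 + 30·400·10 + 12·1075·11 = 283916.
283916 mod 17200 = 8716.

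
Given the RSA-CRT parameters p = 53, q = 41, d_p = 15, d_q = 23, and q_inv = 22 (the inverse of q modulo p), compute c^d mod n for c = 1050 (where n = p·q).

m₁ = c^(d_p) mod p: c ≡ 43 (mod 53), and 43^15 mod 53 = 6.
m₂ = c^(d_q) mod q: c ≡ 25 (mod 41), and 25^23 mod 41 = 4.
h = q_inv·(m₁ − m₂) mod p = 22·(6 − 4) mod 53 = 44.
m = m₂ + h·q = 4 + 44·41 = 1808.

1808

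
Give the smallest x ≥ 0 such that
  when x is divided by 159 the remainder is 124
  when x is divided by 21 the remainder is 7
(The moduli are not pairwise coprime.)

gcd(159, 21) = 3 and 3 | (7 − 124), so the pair is consistent; merging gives x ≡ 1078 (mod 1113), where 1113 = lcm(159, 21).
The solution is unique modulo lcm(159, 21) = 1113.

1078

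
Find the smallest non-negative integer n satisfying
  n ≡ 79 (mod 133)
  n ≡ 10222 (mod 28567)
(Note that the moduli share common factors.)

181624

gcd(133, 28567) = 7 and 7 | (10222 − 79), so the pair is consistent; merging gives n ≡ 181624 (mod 542773), where 542773 = lcm(133, 28567).
The solution is unique modulo lcm(133, 28567) = 542773.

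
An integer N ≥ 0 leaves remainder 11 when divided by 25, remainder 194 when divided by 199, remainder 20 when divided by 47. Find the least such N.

The moduli are pairwise coprime; M = 25·199·47 = 233825.
M/25 = 9353; 9353 ≡ 3 (mod 25); 3·17 ≡ 1, so inverse 17.
M/199 = 1175; 1175 ≡ 180 (mod 199); 180·178 ≡ 1, so inverse 178.
M/47 = 4975; 4975 ≡ 40 (mod 47); 40·20 ≡ 1, so inverse 20.
N ≡ 11·9353·17 + 194·1175·178 + 20·4975·20 = 44314111.
44314111 mod 233825 = 121186.

121186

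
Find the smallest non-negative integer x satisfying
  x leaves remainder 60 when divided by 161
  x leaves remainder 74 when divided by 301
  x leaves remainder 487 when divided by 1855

gcd(161, 301) = 7 and 7 | (74 − 60), so the pair is consistent; merging gives x ≡ 4890 (mod 6923), where 6923 = lcm(161, 301).
gcd(6923, 1855) = 7 and 7 | (487 − 4890), so the pair is consistent; merging gives x ≡ 1694102 (mod 1834595), where 1834595 = lcm(6923, 1855).
The solution is unique modulo lcm(161, 301, 1855) = 1834595.

1694102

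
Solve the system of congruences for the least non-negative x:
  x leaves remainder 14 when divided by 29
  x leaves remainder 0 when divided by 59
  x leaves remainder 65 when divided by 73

26491

The moduli are pairwise coprime; N = 29·59·73 = 124903.
N/29 = 4307; 4307 ≡ 15 (mod 29); 15·2 ≡ 1, so inverse 2.
N/59 = 2117; 2117 ≡ 52 (mod 59); 52·42 ≡ 1, so inverse 42.
N/73 = 1711; 1711 ≡ 32 (mod 73); 32·16 ≡ 1, so inverse 16.
x ≡ 14·4307·2 + 0·2117·42 + 65·1711·16 = 1900036.
1900036 mod 124903 = 26491.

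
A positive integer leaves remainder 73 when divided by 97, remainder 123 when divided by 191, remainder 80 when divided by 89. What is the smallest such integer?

Combine the congruences pairwise.
From k ≡ 73 (mod 97) write k = 73 + 97t. Substituting into k ≡ 123 (mod 191) gives 97t ≡ 50 (mod 191), and since 97⁻¹ ≡ 128 (mod 191), t ≡ 97. Hence k ≡ 73 + 97·97 = 9482 (mod 18527).
From k ≡ 9482 (mod 18527) write k = 9482 + 18527t. Substituting into k ≡ 80 (mod 89) gives 18527t ≡ 32 (mod 89), and since 15⁻¹ ≡ 6 (mod 89), t ≡ 14. Hence k ≡ 9482 + 18527·14 = 268860 (mod 1648903).

268860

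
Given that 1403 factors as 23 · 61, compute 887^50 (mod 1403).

121

Mod 23: 887 ≡ 13; by Fermat, exponent reduces to 50 mod 22 = 6; 13^6 ≡ 6 (mod 23).
Mod 61: 887 ≡ 33; 33^50 ≡ 60 (mod 61).
Combine by CRT: x ≡ 6 (mod 23), x ≡ 60 (mod 61) ⇒ x ≡ 121 (mod 1403).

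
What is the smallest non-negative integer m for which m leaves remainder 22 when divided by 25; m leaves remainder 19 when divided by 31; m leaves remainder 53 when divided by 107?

The moduli are pairwise coprime; N = 25·31·107 = 82925.
N/25 = 3317; 3317 ≡ 17 (mod 25); 17·3 ≡ 1, so inverse 3.
N/31 = 2675; 2675 ≡ 9 (mod 31); 9·7 ≡ 1, so inverse 7.
N/107 = 775; 775 ≡ 26 (mod 107); 26·70 ≡ 1, so inverse 70.
m ≡ 22·3317·3 + 19·2675·7 + 53·775·70 = 3449947.
3449947 mod 82925 = 50022.

50022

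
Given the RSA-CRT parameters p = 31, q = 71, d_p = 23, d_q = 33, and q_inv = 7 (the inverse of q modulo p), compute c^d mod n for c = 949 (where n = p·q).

m₁ = c^(d_p) mod p: c ≡ 19 (mod 31), and 19^23 mod 31 = 9.
m₂ = c^(d_q) mod q: c ≡ 26 (mod 71), and 26^33 mod 71 = 23.
h = q_inv·(m₁ − m₂) mod p = 7·(9 − 23) mod 31 = 26.
m = m₂ + h·q = 23 + 26·71 = 1869.

1869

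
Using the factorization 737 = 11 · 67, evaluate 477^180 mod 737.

210

Mod 11: 477 ≡ 4; since 10 | 180, by Fermat 4^180 ≡ 1 (mod 11).
Mod 67: 477 ≡ 8; by Fermat, exponent reduces to 180 mod 66 = 48; 8^48 ≡ 9 (mod 67).
Combine by CRT: x ≡ 1 (mod 11), x ≡ 9 (mod 67) ⇒ x ≡ 210 (mod 737).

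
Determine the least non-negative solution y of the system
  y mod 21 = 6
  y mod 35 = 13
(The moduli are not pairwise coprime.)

gcd(21, 35) = 7 and 7 | (13 − 6), so the pair is consistent; merging gives y ≡ 48 (mod 105), where 105 = lcm(21, 35).
The solution is unique modulo lcm(21, 35) = 105.

48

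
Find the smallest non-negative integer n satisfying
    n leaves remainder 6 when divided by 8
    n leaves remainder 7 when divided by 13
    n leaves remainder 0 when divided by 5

150

The moduli are pairwise coprime; M = 8·13·5 = 520.
M/8 = 65; 65 ≡ 1 (mod 8), inverse 1.
M/13 = 40; 40 ≡ 1 (mod 13), inverse 1.
M/5 = 104; 104 ≡ 4 (mod 5); 4·4 ≡ 1, so inverse 4.
n ≡ 6·65·1 + 7·40·1 + 0·104·4 = 670.
670 mod 520 = 150.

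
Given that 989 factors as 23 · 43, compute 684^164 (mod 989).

924

Mod 23: 684 ≡ 17; by Fermat, exponent reduces to 164 mod 22 = 10; 17^10 ≡ 4 (mod 23).
Mod 43: 684 ≡ 39; by Fermat, exponent reduces to 164 mod 42 = 38; 39^38 ≡ 21 (mod 43).
Combine by CRT: x ≡ 4 (mod 23), x ≡ 21 (mod 43) ⇒ x ≡ 924 (mod 989).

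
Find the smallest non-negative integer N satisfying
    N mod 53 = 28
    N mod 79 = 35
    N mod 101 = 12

From N ≡ 28 (mod 53) write N = 28 + 53t. Substituting into N ≡ 35 (mod 79) gives 53t ≡ 7 (mod 79), and since 53⁻¹ ≡ 3 (mod 79), t ≡ 21. Hence N ≡ 28 + 53·21 = 1141 (mod 4187).
From N ≡ 1141 (mod 4187) write N = 1141 + 4187t. Substituting into N ≡ 12 (mod 101) gives 4187t ≡ 83 (mod 101), and since 46⁻¹ ≡ 11 (mod 101), t ≡ 4. Hence N ≡ 1141 + 4187·4 = 17889 (mod 422887).

17889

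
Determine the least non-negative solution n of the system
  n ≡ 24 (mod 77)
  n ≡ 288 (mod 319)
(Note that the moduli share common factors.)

1564

gcd(77, 319) = 11 and 11 | (288 − 24), so the pair is consistent; merging gives n ≡ 1564 (mod 2233), where 2233 = lcm(77, 319).
The solution is unique modulo lcm(77, 319) = 2233.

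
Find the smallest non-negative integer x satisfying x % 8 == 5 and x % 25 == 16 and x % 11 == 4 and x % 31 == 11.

38141

Combine the congruences pairwise.
From x ≡ 5 (mod 8) write x = 5 + 8t. Substituting into x ≡ 16 (mod 25) gives 8t ≡ 11 (mod 25), and since 8⁻¹ ≡ 22 (mod 25), t ≡ 17. Hence x ≡ 5 + 8·17 = 141 (mod 200).
From x ≡ 141 (mod 200) write x = 141 + 200t. Substituting into x ≡ 4 (mod 11) gives 200t ≡ 6 (mod 11), and since 2⁻¹ ≡ 6 (mod 11), t ≡ 3. Hence x ≡ 141 + 200·3 = 741 (mod 2200).
From x ≡ 741 (mod 2200) write x = 741 + 2200t. Substituting into x ≡ 11 (mod 31) gives 2200t ≡ 14 (mod 31), and since 30⁻¹ ≡ 30 (mod 31), t ≡ 17. Hence x ≡ 741 + 2200·17 = 38141 (mod 68200).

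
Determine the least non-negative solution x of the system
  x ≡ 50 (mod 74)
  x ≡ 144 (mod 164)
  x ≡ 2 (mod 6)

gcd(74, 164) = 2 and 2 | (144 − 50), so the pair is consistent; merging gives x ≡ 1456 (mod 6068), where 6068 = lcm(74, 164).
gcd(6068, 6) = 2 and 2 | (2 − 1456), so the pair is consistent; merging gives x ≡ 13592 (mod 18204), where 18204 = lcm(6068, 6).
The solution is unique modulo lcm(74, 164, 6) = 18204.

13592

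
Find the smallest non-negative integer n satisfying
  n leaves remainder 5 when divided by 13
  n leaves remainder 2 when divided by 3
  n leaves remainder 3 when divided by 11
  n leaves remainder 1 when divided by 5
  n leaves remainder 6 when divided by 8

The moduli are pairwise coprime; M = 13·3·11·5·8 = 17160.
M/13 = 1320; 1320 ≡ 7 (mod 13); 7·2 ≡ 1, so inverse 2.
M/3 = 5720; 5720 ≡ 2 (mod 3); 2·2 ≡ 1, so inverse 2.
M/11 = 1560; 1560 ≡ 9 (mod 11); 9·5 ≡ 1, so inverse 5.
M/5 = 3432; 3432 ≡ 2 (mod 5); 2·3 ≡ 1, so inverse 3.
M/8 = 2145; 2145 ≡ 1 (mod 8), inverse 1.
n ≡ 5·1320·2 + 2·5720·2 + 3·1560·5 + 1·3432·3 + 6·2145·1 = 82646.
82646 mod 17160 = 14006.

14006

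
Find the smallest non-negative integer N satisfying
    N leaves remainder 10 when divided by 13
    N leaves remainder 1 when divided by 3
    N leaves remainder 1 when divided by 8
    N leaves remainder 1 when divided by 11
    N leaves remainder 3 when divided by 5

From N ≡ 10 (mod 13) write N = 10 + 13t. Substituting into N ≡ 1 (mod 3) gives 13t ≡ 0 (mod 3), and since 1⁻¹ ≡ 1 (mod 3), t ≡ 0. Hence N ≡ 10 + 13·0 = 10 (mod 39).
From N ≡ 10 (mod 39) write N = 10 + 39t. Substituting into N ≡ 1 (mod 8) gives 39t ≡ 7 (mod 8), and since 7⁻¹ ≡ 7 (mod 8), t ≡ 1. Hence N ≡ 10 + 39·1 = 49 (mod 312).
From N ≡ 49 (mod 312) write N = 49 + 312t. Substituting into N ≡ 1 (mod 11) gives 312t ≡ 7 (mod 11), and since 4⁻¹ ≡ 3 (mod 11), t ≡ 10. Hence N ≡ 49 + 312·10 = 3169 (mod 3432).
From N ≡ 3169 (mod 3432) write N = 3169 + 3432t. Substituting into N ≡ 3 (mod 5) gives 3432t ≡ 4 (mod 5), and since 2⁻¹ ≡ 3 (mod 5), t ≡ 2. Hence N ≡ 3169 + 3432·2 = 10033 (mod 17160).

10033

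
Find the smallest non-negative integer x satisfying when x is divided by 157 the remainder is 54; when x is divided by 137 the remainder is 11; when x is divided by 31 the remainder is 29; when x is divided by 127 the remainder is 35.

From x ≡ 54 (mod 157) write x = 54 + 157t. Substituting into x ≡ 11 (mod 137) gives 157t ≡ 94 (mod 137), and since 20⁻¹ ≡ 48 (mod 137), t ≡ 128. Hence x ≡ 54 + 157·128 = 20150 (mod 21509).
From x ≡ 20150 (mod 21509) write x = 20150 + 21509t. Substituting into x ≡ 29 (mod 31) gives 21509t ≡ 29 (mod 31), and since 26⁻¹ ≡ 6 (mod 31), t ≡ 19. Hence x ≡ 20150 + 21509·19 = 428821 (mod 666779).
From x ≡ 428821 (mod 666779) write x = 428821 + 666779t. Substituting into x ≡ 35 (mod 127) gives 666779t ≡ 93 (mod 127), and since 29⁻¹ ≡ 92 (mod 127), t ≡ 47. Hence x ≡ 428821 + 666779·47 = 31767434 (mod 84680933).

31767434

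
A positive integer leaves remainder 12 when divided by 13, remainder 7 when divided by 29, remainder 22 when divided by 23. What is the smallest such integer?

The moduli are pairwise coprime; N = 13·29·23 = 8671.
N/13 = 667; 667 ≡ 4 (mod 13); 4·10 ≡ 1, so inverse 10.
N/29 = 299; 299 ≡ 9 (mod 29); 9·13 ≡ 1, so inverse 13.
N/23 = 377; 377 ≡ 9 (mod 23); 9·18 ≡ 1, so inverse 18.
m ≡ 12·667·10 + 7·299·13 + 22·377·18 = 256541.
256541 mod 8671 = 5082.

5082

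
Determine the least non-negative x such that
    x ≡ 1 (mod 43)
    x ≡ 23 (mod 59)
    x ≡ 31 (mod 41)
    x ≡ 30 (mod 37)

The moduli are pairwise coprime; N = 43·59·41·37 = 3848629.
N/43 = 89503; 89503 ≡ 20 (mod 43); 20·28 ≡ 1, so inverse 28.
N/59 = 65231; 65231 ≡ 36 (mod 59); 36·41 ≡ 1, so inverse 41.
N/41 = 93869; 93869 ≡ 20 (mod 41); 20·39 ≡ 1, so inverse 39.
N/37 = 104017; 104017 ≡ 10 (mod 37); 10·26 ≡ 1, so inverse 26.
x ≡ 1·89503·28 + 23·65231·41 + 31·93869·39 + 30·104017·26 = 258639798.
258639798 mod 3848629 = 781655.

781655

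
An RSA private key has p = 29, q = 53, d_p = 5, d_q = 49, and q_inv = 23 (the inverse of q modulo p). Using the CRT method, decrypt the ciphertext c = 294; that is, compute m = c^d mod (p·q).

589

m₁ = c^(d_p) mod p: c ≡ 4 (mod 29), and 4^5 mod 29 = 9.
m₂ = c^(d_q) mod q: c ≡ 29 (mod 53), and 29^49 mod 53 = 6.
h = q_inv·(m₁ − m₂) mod p = 23·(9 − 6) mod 29 = 11.
m = m₂ + h·q = 6 + 11·53 = 589.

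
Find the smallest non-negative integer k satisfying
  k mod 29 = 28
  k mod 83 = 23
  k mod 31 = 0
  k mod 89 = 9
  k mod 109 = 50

From k ≡ 28 (mod 29) write k = 28 + 29t. Substituting into k ≡ 23 (mod 83) gives 29t ≡ 78 (mod 83), and since 29⁻¹ ≡ 63 (mod 83), t ≡ 17. Hence k ≡ 28 + 29·17 = 521 (mod 2407).
From k ≡ 521 (mod 2407) write k = 521 + 2407t. Substituting into k ≡ 0 (mod 31) gives 2407t ≡ 6 (mod 31), and since 20⁻¹ ≡ 14 (mod 31), t ≡ 22. Hence k ≡ 521 + 2407·22 = 53475 (mod 74617).
From k ≡ 53475 (mod 74617) write k = 53475 + 74617t. Substituting into k ≡ 9 (mod 89) gives 74617t ≡ 23 (mod 89), and since 35⁻¹ ≡ 28 (mod 89), t ≡ 21. Hence k ≡ 53475 + 74617·21 = 1620432 (mod 6640913).
From k ≡ 1620432 (mod 6640913) write k = 1620432 + 6640913t. Substituting into k ≡ 50 (mod 109) gives 6640913t ≡ 12 (mod 109), and since 88⁻¹ ≡ 83 (mod 109), t ≡ 15. Hence k ≡ 1620432 + 6640913·15 = 101234127 (mod 723859517).

101234127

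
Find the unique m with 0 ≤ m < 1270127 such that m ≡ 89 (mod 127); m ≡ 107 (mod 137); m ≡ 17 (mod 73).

The moduli are pairwise coprime; N = 127·137·73 = 1270127.
N/127 = 10001; 10001 ≡ 95 (mod 127); 95·123 ≡ 1, so inverse 123.
N/137 = 9271; 9271 ≡ 92 (mod 137); 92·70 ≡ 1, so inverse 70.
N/73 = 17399; 17399 ≡ 25 (mod 73); 25·38 ≡ 1, so inverse 38.
m ≡ 89·10001·123 + 107·9271·70 + 17·17399·38 = 190160491.
190160491 mod 1270127 = 911568.

911568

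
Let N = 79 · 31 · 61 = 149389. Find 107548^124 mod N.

149099

Mod 79: 107548 ≡ 29; by Fermat, exponent reduces to 124 mod 78 = 46; 29^46 ≡ 26 (mod 79).
Mod 31: 107548 ≡ 9; by Fermat, exponent reduces to 124 mod 30 = 4; 9^4 ≡ 20 (mod 31).
Mod 61: 107548 ≡ 5; by Fermat, exponent reduces to 124 mod 60 = 4; 5^4 ≡ 15 (mod 61).
Combine by CRT: x ≡ 26 (mod 79), x ≡ 20 (mod 31), x ≡ 15 (mod 61) ⇒ x ≡ 149099 (mod 149389).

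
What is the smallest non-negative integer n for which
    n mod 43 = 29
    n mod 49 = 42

From n ≡ 29 (mod 43) write n = 29 + 43t. Substituting into n ≡ 42 (mod 49) gives 43t ≡ 13 (mod 49), and since 43⁻¹ ≡ 8 (mod 49), t ≡ 6. Hence n ≡ 29 + 43·6 = 287 (mod 2107).

287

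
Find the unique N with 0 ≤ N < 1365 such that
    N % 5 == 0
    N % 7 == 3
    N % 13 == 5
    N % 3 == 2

The moduli are pairwise coprime; M = 5·7·13·3 = 1365.
M/5 = 273; 273 ≡ 3 (mod 5); 3·2 ≡ 1, so inverse 2.
M/7 = 195; 195 ≡ 6 (mod 7); 6·6 ≡ 1, so inverse 6.
M/13 = 105; 105 ≡ 1 (mod 13), inverse 1.
M/3 = 455; 455 ≡ 2 (mod 3); 2·2 ≡ 1, so inverse 2.
N ≡ 0·273·2 + 3·195·6 + 5·105·1 + 2·455·2 = 5855.
5855 mod 1365 = 395.

395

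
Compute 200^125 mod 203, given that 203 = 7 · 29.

184

Mod 7: 200 ≡ 4; by Fermat, exponent reduces to 125 mod 6 = 5; 4^5 ≡ 2 (mod 7).
Mod 29: 200 ≡ 26; by Fermat, exponent reduces to 125 mod 28 = 13; 26^13 ≡ 10 (mod 29).
Combine by CRT: x ≡ 2 (mod 7), x ≡ 10 (mod 29) ⇒ x ≡ 184 (mod 203).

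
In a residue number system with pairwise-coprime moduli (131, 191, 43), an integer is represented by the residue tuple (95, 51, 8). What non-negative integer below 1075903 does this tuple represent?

From x ≡ 95 (mod 131) write x = 95 + 131t. Substituting into x ≡ 51 (mod 191) gives 131t ≡ 147 (mod 191), and since 131⁻¹ ≡ 35 (mod 191), t ≡ 179. Hence x ≡ 95 + 131·179 = 23544 (mod 25021).
From x ≡ 23544 (mod 25021) write x = 23544 + 25021t. Substituting into x ≡ 8 (mod 43) gives 25021t ≡ 28 (mod 43), and since 38⁻¹ ≡ 17 (mod 43), t ≡ 3. Hence x ≡ 23544 + 25021·3 = 98607 (mod 1075903).

98607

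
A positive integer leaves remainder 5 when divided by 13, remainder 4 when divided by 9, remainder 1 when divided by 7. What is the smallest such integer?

148

From N ≡ 5 (mod 13) write N = 5 + 13t. Substituting into N ≡ 4 (mod 9) gives 13t ≡ 8 (mod 9), and since 4⁻¹ ≡ 7 (mod 9), t ≡ 2. Hence N ≡ 5 + 13·2 = 31 (mod 117).
From N ≡ 31 (mod 117) write N = 31 + 117t. Substituting into N ≡ 1 (mod 7) gives 117t ≡ 5 (mod 7), and since 5⁻¹ ≡ 3 (mod 7), t ≡ 1. Hence N ≡ 31 + 117·1 = 148 (mod 819).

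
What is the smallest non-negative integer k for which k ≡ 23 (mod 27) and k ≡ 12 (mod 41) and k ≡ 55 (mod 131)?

The moduli are pairwise coprime; N = 27·41·131 = 145017.
N/27 = 5371; 5371 ≡ 25 (mod 27); 25·13 ≡ 1, so inverse 13.
N/41 = 3537; 3537 ≡ 11 (mod 41); 11·15 ≡ 1, so inverse 15.
N/131 = 1107; 1107 ≡ 59 (mod 131); 59·20 ≡ 1, so inverse 20.
k ≡ 23·5371·13 + 12·3537·15 + 55·1107·20 = 3460289.
3460289 mod 145017 = 124898.

124898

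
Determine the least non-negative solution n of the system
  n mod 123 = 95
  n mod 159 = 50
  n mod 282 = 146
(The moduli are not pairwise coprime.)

gcd(123, 159) = 3 and 3 | (50 − 95), so the pair is consistent; merging gives n ≡ 5138 (mod 6519), where 6519 = lcm(123, 159).
gcd(6519, 282) = 3 and 3 | (146 − 5138), so the pair is consistent; merging gives n ≡ 578810 (mod 612786), where 612786 = lcm(6519, 282).
The solution is unique modulo lcm(123, 159, 282) = 612786.

578810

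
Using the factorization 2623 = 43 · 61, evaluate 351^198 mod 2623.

Mod 43: 351 ≡ 7; by Fermat, exponent reduces to 198 mod 42 = 30; 7^30 ≡ 1 (mod 43).
Mod 61: 351 ≡ 46; by Fermat, exponent reduces to 198 mod 60 = 18; 46^18 ≡ 20 (mod 61).
Combine by CRT: x ≡ 1 (mod 43), x ≡ 20 (mod 61) ⇒ x ≡ 1850 (mod 2623).

1850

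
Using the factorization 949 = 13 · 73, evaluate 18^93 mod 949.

941

Mod 13: 18 ≡ 5; by Fermat, exponent reduces to 93 mod 12 = 9; 5^9 ≡ 5 (mod 13).
Mod 73: 18 ≡ 18; by Fermat, exponent reduces to 93 mod 72 = 21; 18^21 ≡ 65 (mod 73).
Combine by CRT: x ≡ 5 (mod 13), x ≡ 65 (mod 73) ⇒ x ≡ 941 (mod 949).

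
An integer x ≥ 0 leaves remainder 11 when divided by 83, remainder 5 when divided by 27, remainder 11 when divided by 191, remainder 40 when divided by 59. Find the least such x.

The moduli are pairwise coprime; N = 83·27·191·59 = 25253829.
N/83 = 304263; 304263 ≡ 68 (mod 83); 68·11 ≡ 1, so inverse 11.
N/27 = 935327; 935327 ≡ 20 (mod 27); 20·23 ≡ 1, so inverse 23.
N/191 = 132219; 132219 ≡ 47 (mod 191); 47·126 ≡ 1, so inverse 126.
N/59 = 428031; 428031 ≡ 45 (mod 59); 45·21 ≡ 1, so inverse 21.
x ≡ 11·304263·11 + 5·935327·23 + 11·132219·126 + 40·428031·21 = 687180002.
687180002 mod 25253829 = 5326619.

5326619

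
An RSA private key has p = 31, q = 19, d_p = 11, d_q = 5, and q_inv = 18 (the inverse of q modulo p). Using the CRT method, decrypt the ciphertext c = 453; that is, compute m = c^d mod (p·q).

m₁ = c^(d_p) mod p: c ≡ 19 (mod 31), and 19^11 mod 31 = 10.
m₂ = c^(d_q) mod q: c ≡ 16 (mod 19), and 16^5 mod 19 = 4.
h = q_inv·(m₁ − m₂) mod p = 18·(10 − 4) mod 31 = 15.
m = m₂ + h·q = 4 + 15·19 = 289.

289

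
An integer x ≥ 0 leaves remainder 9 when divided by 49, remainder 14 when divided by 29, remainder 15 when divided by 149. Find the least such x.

Combine the congruences pairwise.
From x ≡ 9 (mod 49) write x = 9 + 49t. Substituting into x ≡ 14 (mod 29) gives 49t ≡ 5 (mod 29), and since 20⁻¹ ≡ 16 (mod 29), t ≡ 22. Hence x ≡ 9 + 49·22 = 1087 (mod 1421).
From x ≡ 1087 (mod 1421) write x = 1087 + 1421t. Substituting into x ≡ 15 (mod 149) gives 1421t ≡ 120 (mod 149), and since 80⁻¹ ≡ 95 (mod 149), t ≡ 76. Hence x ≡ 1087 + 1421·76 = 109083 (mod 211729).

109083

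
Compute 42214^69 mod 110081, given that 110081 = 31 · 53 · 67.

12861

Mod 31: 42214 ≡ 23; by Fermat, exponent reduces to 69 mod 30 = 9; 23^9 ≡ 27 (mod 31).
Mod 53: 42214 ≡ 26; by Fermat, exponent reduces to 69 mod 52 = 17; 26^17 ≡ 35 (mod 53).
Mod 67: 42214 ≡ 4; by Fermat, exponent reduces to 69 mod 66 = 3; 4^3 ≡ 64 (mod 67).
Combine by CRT: x ≡ 27 (mod 31), x ≡ 35 (mod 53), x ≡ 64 (mod 67) ⇒ x ≡ 12861 (mod 110081).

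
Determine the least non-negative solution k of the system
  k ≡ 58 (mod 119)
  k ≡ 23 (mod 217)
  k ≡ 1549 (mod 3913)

118939

Combine the congruences pairwise.
gcd(119, 217) = 7 and 7 | (23 − 58), so the pair is consistent; merging gives k ≡ 891 (mod 3689), where 3689 = lcm(119, 217).
gcd(3689, 3913) = 7 and 7 | (1549 − 891), so the pair is consistent; merging gives k ≡ 118939 (mod 2062151), where 2062151 = lcm(3689, 3913).
The solution is unique modulo lcm(119, 217, 3913) = 2062151.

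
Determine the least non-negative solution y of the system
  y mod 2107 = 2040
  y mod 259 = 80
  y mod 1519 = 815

Combine the congruences pairwise.
gcd(2107, 259) = 7 and 7 | (80 − 2040), so the pair is consistent; merging gives y ≡ 39966 (mod 77959), where 77959 = lcm(2107, 259).
gcd(77959, 1519) = 49 and 49 | (815 − 39966), so the pair is consistent; merging gives y ≡ 819556 (mod 2416729), where 2416729 = lcm(77959, 1519).
The solution is unique modulo lcm(2107, 259, 1519) = 2416729.

819556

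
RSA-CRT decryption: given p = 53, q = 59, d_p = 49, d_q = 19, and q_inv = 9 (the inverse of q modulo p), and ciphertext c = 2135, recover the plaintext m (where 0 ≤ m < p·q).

m₁ = c^(d_p) mod p: c ≡ 15 (mod 53), and 15^49 mod 53 = 28.
m₂ = c^(d_q) mod q: c ≡ 11 (mod 59), and 11^19 mod 59 = 42.
h = q_inv·(m₁ − m₂) mod p = 9·(28 − 42) mod 53 = 33.
m = m₂ + h·q = 42 + 33·59 = 1989.

1989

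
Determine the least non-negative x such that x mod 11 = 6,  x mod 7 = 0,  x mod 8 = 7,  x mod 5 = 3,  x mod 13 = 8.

16583

The moduli are pairwise coprime; N = 11·7·8·5·13 = 40040.
N/11 = 3640; 3640 ≡ 10 (mod 11); 10·10 ≡ 1, so inverse 10.
N/7 = 5720; 5720 ≡ 1 (mod 7), inverse 1.
N/8 = 5005; 5005 ≡ 5 (mod 8); 5·5 ≡ 1, so inverse 5.
N/5 = 8008; 8008 ≡ 3 (mod 5); 3·2 ≡ 1, so inverse 2.
N/13 = 3080; 3080 ≡ 12 (mod 13); 12·12 ≡ 1, so inverse 12.
x ≡ 6·3640·10 + 0·5720·1 + 7·5005·5 + 3·8008·2 + 8·3080·12 = 737303.
737303 mod 40040 = 16583.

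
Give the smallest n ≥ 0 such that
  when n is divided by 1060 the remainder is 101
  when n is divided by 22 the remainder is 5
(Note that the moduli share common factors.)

9641

gcd(1060, 22) = 2 and 2 | (5 − 101), so the pair is consistent; merging gives n ≡ 9641 (mod 11660), where 11660 = lcm(1060, 22).
The solution is unique modulo lcm(1060, 22) = 11660.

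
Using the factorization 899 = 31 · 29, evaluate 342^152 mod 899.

Mod 31: 342 ≡ 1; by Fermat, exponent reduces to 152 mod 30 = 2; 1^2 ≡ 1 (mod 31).
Mod 29: 342 ≡ 23; by Fermat, exponent reduces to 152 mod 28 = 12; 23^12 ≡ 25 (mod 29).
Combine by CRT: x ≡ 1 (mod 31), x ≡ 25 (mod 29) ⇒ x ≡ 373 (mod 899).

373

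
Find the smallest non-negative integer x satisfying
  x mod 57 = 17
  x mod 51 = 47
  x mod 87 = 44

21620

gcd(57, 51) = 3 and 3 | (47 − 17), so the pair is consistent; merging gives x ≡ 302 (mod 969), where 969 = lcm(57, 51).
gcd(969, 87) = 3 and 3 | (44 − 302), so the pair is consistent; merging gives x ≡ 21620 (mod 28101), where 28101 = lcm(969, 87).
The solution is unique modulo lcm(57, 51, 87) = 28101.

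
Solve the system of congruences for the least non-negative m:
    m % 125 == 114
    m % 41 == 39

3114

From m ≡ 114 (mod 125) write m = 114 + 125t. Substituting into m ≡ 39 (mod 41) gives 125t ≡ 7 (mod 41), and since 2⁻¹ ≡ 21 (mod 41), t ≡ 24. Hence m ≡ 114 + 125·24 = 3114 (mod 5125).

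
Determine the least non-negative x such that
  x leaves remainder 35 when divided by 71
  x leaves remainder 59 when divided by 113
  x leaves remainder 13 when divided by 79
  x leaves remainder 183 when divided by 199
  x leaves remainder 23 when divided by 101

The moduli are pairwise coprime; N = 71·113·79·199·101 = 12739087883.
N/71 = 179423773; 179423773 ≡ 28 (mod 71); 28·33 ≡ 1, so inverse 33.
N/113 = 112735291; 112735291 ≡ 50 (mod 113); 50·52 ≡ 1, so inverse 52.
N/79 = 161254277; 161254277 ≡ 30 (mod 79); 30·29 ≡ 1, so inverse 29.
N/199 = 64015517; 64015517 ≡ 3 (mod 199); 3·133 ≡ 1, so inverse 133.
N/101 = 126129583; 126129583 ≡ 76 (mod 101); 76·4 ≡ 1, so inverse 4.
x ≡ 35·179423773·33 + 59·112735291·52 + 13·161254277·29 + 183·64015517·133 + 23·126129583·4 = 2183576782931.
2183576782931 mod 12739087883 = 5192754938.

5192754938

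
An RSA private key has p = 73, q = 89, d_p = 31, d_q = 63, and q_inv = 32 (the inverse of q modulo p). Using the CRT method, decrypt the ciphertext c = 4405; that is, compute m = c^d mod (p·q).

5421

m₁ = c^(d_p) mod p: c ≡ 25 (mod 73), and 25^31 mod 73 = 19.
m₂ = c^(d_q) mod q: c ≡ 44 (mod 89), and 44^63 mod 89 = 81.
h = q_inv·(m₁ − m₂) mod p = 32·(19 − 81) mod 73 = 60.
m = m₂ + h·q = 81 + 60·89 = 5421.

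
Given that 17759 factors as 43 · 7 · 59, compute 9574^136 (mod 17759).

Mod 43: 9574 ≡ 28; by Fermat, exponent reduces to 136 mod 42 = 10; 28^10 ≡ 25 (mod 43).
Mod 7: 9574 ≡ 5; by Fermat, exponent reduces to 136 mod 6 = 4; 5^4 ≡ 2 (mod 7).
Mod 59: 9574 ≡ 16; by Fermat, exponent reduces to 136 mod 58 = 20; 16^20 ≡ 53 (mod 59).
Combine by CRT: x ≡ 25 (mod 43), x ≡ 2 (mod 7), x ≡ 53 (mod 59) ⇒ x ≡ 5658 (mod 17759).

5658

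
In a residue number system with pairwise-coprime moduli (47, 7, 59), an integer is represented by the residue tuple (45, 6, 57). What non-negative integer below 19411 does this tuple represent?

The moduli are pairwise coprime; N = 47·7·59 = 19411.
N/47 = 413; 413 ≡ 37 (mod 47); 37·14 ≡ 1, so inverse 14.
N/7 = 2773; 2773 ≡ 1 (mod 7), inverse 1.
N/59 = 329; 329 ≡ 34 (mod 59); 34·33 ≡ 1, so inverse 33.
x ≡ 45·413·14 + 6·2773·1 + 57·329·33 = 895677.
895677 mod 19411 = 2771.

2771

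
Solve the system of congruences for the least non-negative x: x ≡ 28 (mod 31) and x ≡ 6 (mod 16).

Combine the congruences pairwise.
From x ≡ 28 (mod 31) write x = 28 + 31t. Substituting into x ≡ 6 (mod 16) gives 31t ≡ 10 (mod 16), and since 15⁻¹ ≡ 15 (mod 16), t ≡ 6. Hence x ≡ 28 + 31·6 = 214 (mod 496).

214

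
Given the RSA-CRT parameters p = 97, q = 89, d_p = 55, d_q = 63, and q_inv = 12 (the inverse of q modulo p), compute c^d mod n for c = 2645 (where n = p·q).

m₁ = c^(d_p) mod p: c ≡ 26 (mod 97), and 26^55 mod 97 = 23.
m₂ = c^(d_q) mod q: c ≡ 64 (mod 89), and 64^63 mod 89 = 16.
h = q_inv·(m₁ − m₂) mod p = 12·(23 − 16) mod 97 = 84.
m = m₂ + h·q = 16 + 84·89 = 7492.

7492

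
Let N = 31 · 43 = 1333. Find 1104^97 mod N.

Mod 31: 1104 ≡ 19; by Fermat, exponent reduces to 97 mod 30 = 7; 19^7 ≡ 7 (mod 31).
Mod 43: 1104 ≡ 29; by Fermat, exponent reduces to 97 mod 42 = 13; 29^13 ≡ 18 (mod 43).
Combine by CRT: x ≡ 7 (mod 31), x ≡ 18 (mod 43) ⇒ x ≡ 534 (mod 1333).

534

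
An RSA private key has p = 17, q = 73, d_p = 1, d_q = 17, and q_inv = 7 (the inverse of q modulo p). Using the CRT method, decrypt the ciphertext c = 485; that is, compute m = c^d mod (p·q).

m₁ = c^(d_p) mod p: c ≡ 9 (mod 17), and 9^1 mod 17 = 9.
m₂ = c^(d_q) mod q: c ≡ 47 (mod 73), and 47^17 mod 73 = 60.
h = q_inv·(m₁ − m₂) mod p = 7·(9 − 60) mod 17 = 0.
m = m₂ + h·q = 60 + 0·73 = 60.

60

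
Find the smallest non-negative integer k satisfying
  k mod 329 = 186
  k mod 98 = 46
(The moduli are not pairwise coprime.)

gcd(329, 98) = 7 and 7 | (46 − 186), so the pair is consistent; merging gives k ≡ 3476 (mod 4606), where 4606 = lcm(329, 98).
The solution is unique modulo lcm(329, 98) = 4606.

3476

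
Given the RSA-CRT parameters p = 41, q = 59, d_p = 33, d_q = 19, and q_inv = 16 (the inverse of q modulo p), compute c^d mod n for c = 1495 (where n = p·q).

108

m₁ = c^(d_p) mod p: c ≡ 19 (mod 41), and 19^33 mod 41 = 26.
m₂ = c^(d_q) mod q: c ≡ 20 (mod 59), and 20^19 mod 59 = 49.
h = q_inv·(m₁ − m₂) mod p = 16·(26 − 49) mod 41 = 1.
m = m₂ + h·q = 49 + 1·59 = 108.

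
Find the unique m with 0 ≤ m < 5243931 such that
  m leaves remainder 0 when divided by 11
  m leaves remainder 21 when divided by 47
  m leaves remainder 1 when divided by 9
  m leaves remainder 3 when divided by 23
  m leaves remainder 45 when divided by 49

736417

From m ≡ 0 (mod 11) write m = 0 + 11t. Substituting into m ≡ 21 (mod 47) gives 11t ≡ 21 (mod 47), and since 11⁻¹ ≡ 30 (mod 47), t ≡ 19. Hence m ≡ 0 + 11·19 = 209 (mod 517).
From m ≡ 209 (mod 517) write m = 209 + 517t. Substituting into m ≡ 1 (mod 9) gives 517t ≡ 8 (mod 9), and since 4⁻¹ ≡ 7 (mod 9), t ≡ 2. Hence m ≡ 209 + 517·2 = 1243 (mod 4653).
From m ≡ 1243 (mod 4653) write m = 1243 + 4653t. Substituting into m ≡ 3 (mod 23) gives 4653t ≡ 2 (mod 23), and since 7⁻¹ ≡ 10 (mod 23), t ≡ 20. Hence m ≡ 1243 + 4653·20 = 94303 (mod 107019).
From m ≡ 94303 (mod 107019) write m = 94303 + 107019t. Substituting into m ≡ 45 (mod 49) gives 107019t ≡ 18 (mod 49), and since 3⁻¹ ≡ 33 (mod 49), t ≡ 6. Hence m ≡ 94303 + 107019·6 = 736417 (mod 5243931).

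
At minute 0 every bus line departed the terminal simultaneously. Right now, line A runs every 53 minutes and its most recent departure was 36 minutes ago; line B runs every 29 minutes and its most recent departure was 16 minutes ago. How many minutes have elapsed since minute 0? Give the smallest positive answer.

248

From t ≡ 36 (mod 53) write t = 36 + 53s. Substituting into t ≡ 16 (mod 29) gives 53s ≡ 9 (mod 29), and since 24⁻¹ ≡ 23 (mod 29), s ≡ 4. Hence t ≡ 36 + 53·4 = 248 (mod 1537).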